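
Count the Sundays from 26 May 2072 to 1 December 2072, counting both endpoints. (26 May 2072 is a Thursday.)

26 May 2072 is a Thursday; the first Sunday on or after it is 29 May 2072 (3 days later).
From 29 May 2072 to 1 December 2072: 2 + 30 + 31 + 31 + 30 + 31 + 30 + 1 = 186 days (rest of May, June, July, August, September, October, November, December).
186 ÷ 7 = 26 full weeks with remainder 4, so 26 more Sundays after the first → 27.

27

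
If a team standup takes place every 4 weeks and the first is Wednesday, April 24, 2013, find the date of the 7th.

October 9, 2013

The 7th occurrence is 6 intervals after the first: 6 × 28 = 168 days after April 24, 2013.
April has 30 days — 6 days to the end of April leaves 162.
May has 31 days (131 left).
June has 30 days (101 left).
July has 31 days (70 left).
August has 31 days (39 left).
September has 30 days (9 left).
9 days into October → October 9, 2013.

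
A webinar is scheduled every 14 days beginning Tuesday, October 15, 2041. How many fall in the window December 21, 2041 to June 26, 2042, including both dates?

Occurrences land 14·i days after October 15, 2041 for i = 0, 1, 2, …
December 21, 2041 is 67 days after the start; 67 ÷ 14 = 4 remainder 11; since the remainder is 11, round up to i = 5. First occurrence in the window: #6 on December 24, 2041 (5×14 = 70 days in).
June 26, 2042 is 254 days after the start; 254 ÷ 14 = 18 remainder 2. Last occurrence in the window: #19 on June 24, 2042.
Occurrences #6 through #19: 14 in total.

14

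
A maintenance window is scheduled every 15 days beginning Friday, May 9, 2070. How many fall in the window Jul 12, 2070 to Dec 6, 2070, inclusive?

Occurrences land 15·i days after May 9, 2070 for i = 0, 1, 2, …
Jul 12, 2070 is 64 days after the start; 64 ÷ 15 = 4 remainder 4; since the remainder is 4, round up to i = 5. First occurrence in the window: #6 on Jul 23, 2070 (5×15 = 75 days in).
Dec 6, 2070 is 211 days after the start; 211 ÷ 15 = 14 remainder 1. Last occurrence in the window: #15 on Dec 5, 2070.
Occurrences #6 through #15: 10 in total.

10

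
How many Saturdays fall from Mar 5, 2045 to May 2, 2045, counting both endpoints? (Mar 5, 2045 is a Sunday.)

Mar 5, 2045 is a Sunday; the first Saturday on or after it is Mar 11, 2045 (6 days later).
From Mar 11, 2045 to May 2, 2045: 20 + 30 + 2 = 52 days (rest of Mar, Apr, May).
52 ÷ 7 = 7 full weeks with remainder 3, so 7 more Saturdays after the first → 8.

8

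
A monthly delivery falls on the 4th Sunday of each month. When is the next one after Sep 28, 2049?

Oct 24, 2049

Sep 2049 starts on a Wednesday; its first Sunday is the 5th, so the 4th Sunday is the 26th — Sep 26, 2049.
That is not after Sep 28, 2049, so look at Oct 2049.
Oct 2049 starts on a Friday; its first Sunday is the 3rd, so the 4th Sunday is the 24th — Oct 24, 2049.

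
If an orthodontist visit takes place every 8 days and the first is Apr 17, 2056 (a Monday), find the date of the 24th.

The 24th occurrence is 23 intervals after the first: 23 × 8 = 184 days after Apr 17, 2056.
Apr has 30 days — 13 days to the end of Apr leaves 171.
May has 31 days (140 left).
Jun has 30 days (110 left).
Jul has 31 days (79 left).
Aug has 31 days (48 left).
Sep has 30 days (18 left).
18 days into Oct → Oct 18, 2056.

Oct 18, 2056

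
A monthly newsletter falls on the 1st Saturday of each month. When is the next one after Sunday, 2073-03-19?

March 2073 starts on a Wednesday, so its 1st Saturday is 2073-03-04 (3 days in).
That is not after 2073-03-19, so look at April 2073.
April 2073 starts on a Saturday, so its 1st Saturday is 2073-04-01.

2073-04-01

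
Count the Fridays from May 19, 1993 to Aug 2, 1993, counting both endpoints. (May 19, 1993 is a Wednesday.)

May 19, 1993 is a Wednesday; the first Friday on or after it is May 21, 1993 (2 days later).
From May 21, 1993 to Aug 2, 1993: 10 + 30 + 31 + 2 = 73 days (rest of May, Jun, Jul, Aug).
73 ÷ 7 = 10 full weeks with remainder 3, so 10 more Fridays after the first → 11.

11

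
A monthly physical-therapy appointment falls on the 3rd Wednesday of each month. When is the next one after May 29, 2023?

May 2023 starts on a Monday; its first Wednesday is the 3rd, so the 3rd Wednesday is the 17th — May 17, 2023.
That is not after May 29, 2023, so look at June 2023.
June 2023 starts on a Thursday; its first Wednesday is the 7th, so the 3rd Wednesday is the 21st — June 21, 2023.

June 21, 2023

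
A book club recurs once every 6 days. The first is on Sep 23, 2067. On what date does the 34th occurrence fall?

The 34th occurrence is 33 intervals after the first: 33 × 6 = 198 days after Sep 23, 2067.
Sep has 30 days — 7 days to the end of Sep leaves 191.
Oct has 31 days (160 left).
Nov has 30 days (130 left).
Dec has 31 days (99 left).
Jan has 31 days (68 left).
Feb has 29 days (39 left).
Mar has 31 days (8 left).
8 days into Apr → Apr 8, 2068.

Apr 8, 2068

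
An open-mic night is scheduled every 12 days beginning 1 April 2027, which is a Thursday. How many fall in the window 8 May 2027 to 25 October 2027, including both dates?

Occurrences land 12·i days after 1 April 2027 for i = 0, 1, 2, …
8 May 2027 is 37 days after the start; 37 ÷ 12 = 3 remainder 1; since the remainder is 1, round up to i = 4. First occurrence in the window: #5 on 19 May 2027 (4×12 = 48 days in).
25 October 2027 is 207 days after the start; 207 ÷ 12 = 17 remainder 3. Last occurrence in the window: #18 on 22 October 2027.
Occurrences #5 through #18: 14 in total.

14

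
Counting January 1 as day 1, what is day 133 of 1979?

1979-05-13

January has 31 days (133 − 31 = 102 remain).
February has 28 days (102 − 28 = 74 remain).
March has 31 days (74 − 31 = 43 remain).
April has 30 days (43 − 30 = 13 remain).
13 into May → May 13.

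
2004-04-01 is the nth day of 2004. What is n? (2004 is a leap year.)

Days in months before April: 31 + 29 + 31 = 91.
Plus 1 day into April → day 92.

92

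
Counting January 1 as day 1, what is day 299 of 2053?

Oct 26, 2053

Jan has 31 days (299 − 31 = 268 remain).
Feb has 28 days (268 − 28 = 240 remain).
Mar has 31 days (240 − 31 = 209 remain).
Apr has 30 days (209 − 30 = 179 remain).
May has 31 days (179 − 31 = 148 remain).
Jun has 30 days (148 − 30 = 118 remain).
Jul has 31 days (118 − 31 = 87 remain).
Aug has 31 days (87 − 31 = 56 remain).
Sep has 30 days (56 − 30 = 26 remain).
26 into Oct → Oct 26.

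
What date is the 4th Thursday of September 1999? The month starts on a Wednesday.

September 1999 begins on a Wednesday, so the first Thursday is September 2 (1 day later).
The 4th Thursday is 3 weeks later: 2 + 21 = 23.

1999-09-23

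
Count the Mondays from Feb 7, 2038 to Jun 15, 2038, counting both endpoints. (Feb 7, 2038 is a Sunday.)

19

Feb 7, 2038 is a Sunday; the first Monday on or after it is Feb 8, 2038 (1 day later).
From Feb 8, 2038 to Jun 15, 2038: 20 + 31 + 30 + 31 + 15 = 127 days (rest of Feb, Mar, Apr, May, Jun).
127 ÷ 7 = 18 full weeks with remainder 1, so 18 more Mondays after the first → 19.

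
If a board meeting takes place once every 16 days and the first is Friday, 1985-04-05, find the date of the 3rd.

1985-05-07

The 3rd occurrence is 2 intervals after the first: 2 × 16 = 32 days after 1985-04-05.
April has 30 days — 25 days to the end of April leaves 7.
7 days into May → 1985-05-07.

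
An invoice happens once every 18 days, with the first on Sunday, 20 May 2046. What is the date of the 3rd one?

The 3rd occurrence is 2 intervals after the first: 2 × 18 = 36 days after 20 May 2046.
May has 31 days — 11 days to the end of May leaves 25.
25 days into June → 25 June 2046.

25 June 2046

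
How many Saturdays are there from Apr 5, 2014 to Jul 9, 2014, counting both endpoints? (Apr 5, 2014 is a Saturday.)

14

Apr 5, 2014 is a Saturday; the first Saturday on or after it is Apr 5, 2014.
From Apr 5, 2014 to Jul 9, 2014: 25 + 31 + 30 + 9 = 95 days (rest of Apr, May, Jun, Jul).
95 ÷ 7 = 13 full weeks with remainder 4, so 13 more Saturdays after the first → 14.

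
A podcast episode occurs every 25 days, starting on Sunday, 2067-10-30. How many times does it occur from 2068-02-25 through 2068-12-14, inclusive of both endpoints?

12

Occurrences land 25·i days after 2067-10-30 for i = 0, 1, 2, …
2068-02-25 is 118 days after the start; 118 ÷ 25 = 4 remainder 18; since the remainder is 18, round up to i = 5. First occurrence in the window: #6 on 2068-03-03 (5×25 = 125 days in).
2068-12-14 is 411 days after the start; 411 ÷ 25 = 16 remainder 11. Last occurrence in the window: #17 on 2068-12-03.
Occurrences #6 through #17: 12 in total.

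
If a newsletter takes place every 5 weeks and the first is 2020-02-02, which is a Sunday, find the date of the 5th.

The 5th occurrence is 4 intervals after the first: 4 × 35 = 140 days after 2020-02-02.
February has 29 days — 27 days to the end of February leaves 113.
March has 31 days (82 left).
April has 30 days (52 left).
May has 31 days (21 left).
21 days into June → 2020-06-21.

2020-06-21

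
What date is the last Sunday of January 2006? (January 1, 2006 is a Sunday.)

29 January 2006

January 2006 begins on a Sunday, so the first Sunday is January 1.
January 2006 has 31 days. Adding weeks: 1, 8, 15, 22, 29 — the last one ≤ 31 is the 29th.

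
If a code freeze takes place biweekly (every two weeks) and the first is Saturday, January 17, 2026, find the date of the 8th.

April 25, 2026

The 8th occurrence is 7 intervals after the first: 7 × 14 = 98 days after January 17, 2026.
January has 31 days — 14 days to the end of January leaves 84.
February has 28 days (56 left).
March has 31 days (25 left).
25 days into April → April 25, 2026.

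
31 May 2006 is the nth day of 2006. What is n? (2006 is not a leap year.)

Days in months before May: 31 + 28 + 31 + 30 = 120.
Plus 31 days into May → day 151.

151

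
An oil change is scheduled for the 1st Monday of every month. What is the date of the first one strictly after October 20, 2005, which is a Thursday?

October 2005 starts on a Saturday, so its 1st Monday is October 3, 2005 (2 days in).
That is not after October 20, 2005, so look at November 2005.
November 2005 starts on a Tuesday, so its 1st Monday is November 7, 2005 (6 days in).

November 7, 2005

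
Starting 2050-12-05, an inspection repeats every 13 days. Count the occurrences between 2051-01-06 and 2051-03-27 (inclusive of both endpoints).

6

Occurrences land 13·i days after 2050-12-05 for i = 0, 1, 2, …
2051-01-06 is 32 days after the start; 32 ÷ 13 = 2 remainder 6; since the remainder is 6, round up to i = 3. First occurrence in the window: #4 on 2051-01-13 (3×13 = 39 days in).
2051-03-27 is 112 days after the start; 112 ÷ 13 = 8 remainder 8. Last occurrence in the window: #9 on 2051-03-19.
Occurrences #4 through #9: 6 in total.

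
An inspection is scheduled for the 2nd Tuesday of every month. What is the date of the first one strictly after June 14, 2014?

July 8, 2014

June 2014 starts on a Sunday; its first Tuesday is the 3rd, so the 2nd Tuesday is the 10th — June 10, 2014.
That is not after June 14, 2014, so look at July 2014.
July 2014 starts on a Tuesday; its first Tuesday is the 1st, so the 2nd Tuesday is the 8th — July 8, 2014.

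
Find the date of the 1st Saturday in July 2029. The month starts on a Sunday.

July 2029 begins on a Sunday, so the first Saturday is July 7 (6 days later).

7 July 2029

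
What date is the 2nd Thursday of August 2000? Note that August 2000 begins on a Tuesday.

August 2000 begins on a Tuesday, so the first Thursday is August 3 (2 days later).
The 2nd Thursday is 1 weeks later: 3 + 7 = 10.

2000-08-10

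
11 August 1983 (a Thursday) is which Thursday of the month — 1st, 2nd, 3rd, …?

2nd

Day 11 falls in week ⌈11/7⌉ of the month.
Days 1–7 hold the 1st Thursday, 8–14 the 2nd, 15–21 the 3rd, 22–28 the 4th, 29–31 the 5th.
11 is in the range for the 2nd.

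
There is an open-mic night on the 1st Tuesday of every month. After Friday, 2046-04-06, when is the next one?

2046-05-01

April 2046 starts on a Sunday, so its 1st Tuesday is 2046-04-03 (2 days in).
That is not after 2046-04-06, so look at May 2046.
May 2046 starts on a Tuesday, so its 1st Tuesday is 2046-05-01.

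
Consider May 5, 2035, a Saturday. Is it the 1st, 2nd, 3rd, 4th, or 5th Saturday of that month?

1st

Day 5 falls in week ⌈5/7⌉ of the month.
Days 1–7 hold the 1st Saturday, 8–14 the 2nd, 15–21 the 3rd, 22–28 the 4th, 29–31 the 5th.
5 is in the range for the 1st.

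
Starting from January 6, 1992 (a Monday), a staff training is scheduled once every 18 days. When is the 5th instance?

The 5th occurrence is 4 intervals after the first: 4 × 18 = 72 days after January 6, 1992.
January has 31 days — 25 days to the end of January leaves 47.
February has 29 days (18 left).
18 days into March → March 18, 1992.

March 18, 1992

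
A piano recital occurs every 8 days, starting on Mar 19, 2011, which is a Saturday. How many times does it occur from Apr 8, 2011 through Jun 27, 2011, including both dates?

Occurrences land 8·i days after Mar 19, 2011 for i = 0, 1, 2, …
Apr 8, 2011 is 20 days after the start; 20 ÷ 8 = 2 remainder 4; since the remainder is 4, round up to i = 3. First occurrence in the window: #4 on Apr 12, 2011 (3×8 = 24 days in).
Jun 27, 2011 is 100 days after the start; 100 ÷ 8 = 12 remainder 4. Last occurrence in the window: #13 on Jun 23, 2011.
Occurrences #4 through #13: 10 in total.

10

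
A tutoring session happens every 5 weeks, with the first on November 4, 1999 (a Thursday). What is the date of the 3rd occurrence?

The 3rd occurrence is 2 intervals after the first: 2 × 35 = 70 days after November 4, 1999.
November has 30 days — 26 days to the end of November leaves 44.
December has 31 days (13 left).
13 days into January → January 13, 2000.

January 13, 2000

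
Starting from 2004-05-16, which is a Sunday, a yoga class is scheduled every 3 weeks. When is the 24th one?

2005-09-11

The 24th occurrence is 23 intervals after the first: 23 × 21 = 483 days after 2004-05-16.
May has 31 days — 15 days to the end of May leaves 468.
From end of May to end of 2004 is 214 days (254 left).
January has 31 days (223 left).
February has 28 days (195 left).
March has 31 days (164 left).
April has 30 days (134 left).
May has 31 days (103 left).
June has 30 days (73 left).
July has 31 days (42 left).
August has 31 days (11 left).
11 days into September → 2005-09-11.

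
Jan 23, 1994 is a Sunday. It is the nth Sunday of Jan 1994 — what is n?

4th

Day 23 falls in week ⌈23/7⌉ of the month.
Days 1–7 hold the 1st Sunday, 8–14 the 2nd, 15–21 the 3rd, 22–28 the 4th, 29–31 the 5th.
23 is in the range for the 4th.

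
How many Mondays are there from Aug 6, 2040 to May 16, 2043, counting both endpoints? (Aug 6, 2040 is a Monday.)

Aug 6, 2040 is a Monday; the first Monday on or after it is Aug 6, 2040.
From Aug 6, 2040 to May 16, 2043: 147 + 365 + 365 + 136 = 1013 days (rest of 2040, 2041, 2042, to May 16, 2043 in 2043).
1013 ÷ 7 = 144 full weeks with remainder 5, so 144 more Mondays after the first → 145.

145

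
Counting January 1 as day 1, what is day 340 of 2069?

Dec 6, 2069

Jan has 31 days (340 − 31 = 309 remain).
Feb has 28 days (309 − 28 = 281 remain).
Mar has 31 days (281 − 31 = 250 remain).
Apr has 30 days (250 − 30 = 220 remain).
May has 31 days (220 − 31 = 189 remain).
Jun has 30 days (189 − 30 = 159 remain).
Jul has 31 days (159 − 31 = 128 remain).
Aug has 31 days (128 − 31 = 97 remain).
Sep has 30 days (97 − 30 = 67 remain).
Oct has 31 days (67 − 31 = 36 remain).
Nov has 30 days (36 − 30 = 6 remain).
6 into Dec → Dec 6.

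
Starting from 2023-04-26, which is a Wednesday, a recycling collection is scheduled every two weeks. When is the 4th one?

2023-06-07

The 4th occurrence is 3 intervals after the first: 3 × 14 = 42 days after 2023-04-26.
April has 30 days — 4 days to the end of April leaves 38.
May has 31 days (7 left).
7 days into June → 2023-06-07.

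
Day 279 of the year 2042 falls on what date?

Oct 6, 2042

Jan has 31 days (279 − 31 = 248 remain).
Feb has 28 days (248 − 28 = 220 remain).
Mar has 31 days (220 − 31 = 189 remain).
Apr has 30 days (189 − 30 = 159 remain).
May has 31 days (159 − 31 = 128 remain).
Jun has 30 days (128 − 30 = 98 remain).
Jul has 31 days (98 − 31 = 67 remain).
Aug has 31 days (67 − 31 = 36 remain).
Sep has 30 days (36 − 30 = 6 remain).
6 into Oct → Oct 6.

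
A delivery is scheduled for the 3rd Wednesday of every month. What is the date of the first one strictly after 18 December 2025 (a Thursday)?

21 January 2026

December 2025 starts on a Monday; its first Wednesday is the 3rd, so the 3rd Wednesday is the 17th — 17 December 2025.
That is not after 18 December 2025, so look at January 2026.
January 2026 starts on a Thursday; its first Wednesday is the 7th, so the 3rd Wednesday is the 21st — 21 January 2026.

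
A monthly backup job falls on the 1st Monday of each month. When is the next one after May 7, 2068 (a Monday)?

May 2068 starts on a Tuesday, so its 1st Monday is May 7, 2068 (6 days in).
That is not after May 7, 2068, so look at Jun 2068.
Jun 2068 starts on a Friday, so its 1st Monday is Jun 4, 2068 (3 days in).

Jun 4, 2068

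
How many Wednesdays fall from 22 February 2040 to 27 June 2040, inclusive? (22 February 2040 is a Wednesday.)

19

22 February 2040 is a Wednesday; the first Wednesday on or after it is 22 February 2040.
From 22 February 2040 to 27 June 2040: 7 + 31 + 30 + 31 + 27 = 126 days (rest of February, March, April, May, June).
126 ÷ 7 = 18 full weeks with remainder 0, so 18 more Wednesdays after the first → 19.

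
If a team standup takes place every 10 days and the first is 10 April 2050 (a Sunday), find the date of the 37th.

The 37th occurrence is 36 intervals after the first: 36 × 10 = 360 days after 10 April 2050.
April has 30 days — 20 days to the end of April leaves 340.
May has 31 days (309 left).
June has 30 days (279 left).
July has 31 days (248 left).
August has 31 days (217 left).
September has 30 days (187 left).
October has 31 days (156 left).
November has 30 days (126 left).
December has 31 days (95 left).
January has 31 days (64 left).
February has 28 days (36 left).
March has 31 days (5 left).
5 days into April → 5 April 2051.

5 April 2051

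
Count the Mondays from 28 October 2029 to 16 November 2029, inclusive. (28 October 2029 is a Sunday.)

28 October 2029 is a Sunday; the first Monday on or after it is 29 October 2029 (1 day later).
From 29 October 2029 to 16 November 2029: 2 + 16 = 18 days (rest of October, November).
18 ÷ 7 = 2 full weeks with remainder 4, so 2 more Mondays after the first → 3.

3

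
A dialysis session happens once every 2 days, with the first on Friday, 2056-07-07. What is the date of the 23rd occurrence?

The 23rd occurrence is 22 intervals after the first: 22 × 2 = 44 days after 2056-07-07.
July has 31 days — 24 days to the end of July leaves 20.
20 days into August → 2056-08-20.

2056-08-20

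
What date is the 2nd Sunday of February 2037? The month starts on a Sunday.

February 2037 begins on a Sunday, so the first Sunday is February 1.
The 2nd Sunday is 1 weeks later: 1 + 7 = 8.

8 February 2037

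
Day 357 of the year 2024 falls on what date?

2024-12-22

January has 31 days (357 − 31 = 326 remain).
February has 29 days (326 − 29 = 297 remain).
March has 31 days (297 − 31 = 266 remain).
April has 30 days (266 − 30 = 236 remain).
May has 31 days (236 − 31 = 205 remain).
June has 30 days (205 − 30 = 175 remain).
July has 31 days (175 − 31 = 144 remain).
August has 31 days (144 − 31 = 113 remain).
September has 30 days (113 − 30 = 83 remain).
October has 31 days (83 − 31 = 52 remain).
November has 30 days (52 − 30 = 22 remain).
22 into December → December 22.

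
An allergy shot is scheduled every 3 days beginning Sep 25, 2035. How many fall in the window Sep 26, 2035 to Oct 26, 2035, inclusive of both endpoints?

10

Occurrences land 3·i days after Sep 25, 2035 for i = 0, 1, 2, …
Sep 26, 2035 is 1 day after the start; 1 ÷ 3 = 0 remainder 1; since the remainder is 1, round up to i = 1. First occurrence in the window: #2 on Sep 28, 2035 (1×3 = 3 days in).
Oct 26, 2035 is 31 days after the start; 31 ÷ 3 = 10 remainder 1. Last occurrence in the window: #11 on Oct 25, 2035.
Occurrences #2 through #11: 10 in total.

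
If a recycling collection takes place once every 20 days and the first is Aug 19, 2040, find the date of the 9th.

Jan 26, 2041

The 9th occurrence is 8 intervals after the first: 8 × 20 = 160 days after Aug 19, 2040.
Aug has 31 days — 12 days to the end of Aug leaves 148.
Sep has 30 days (118 left).
Oct has 31 days (87 left).
Nov has 30 days (57 left).
Dec has 31 days (26 left).
26 days into Jan → Jan 26, 2041.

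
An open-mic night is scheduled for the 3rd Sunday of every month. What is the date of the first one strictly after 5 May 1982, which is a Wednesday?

16 May 1982

May 1982 starts on a Saturday; its first Sunday is the 2nd, so the 3rd Sunday is the 16th — 16 May 1982.
16 May 1982 is after 5 May 1982, so that is the next one.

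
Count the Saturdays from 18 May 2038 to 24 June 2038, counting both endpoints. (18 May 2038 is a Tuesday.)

5

18 May 2038 is a Tuesday; the first Saturday on or after it is 22 May 2038 (4 days later).
From 22 May 2038 to 24 June 2038: 9 + 24 = 33 days (rest of May, June).
33 ÷ 7 = 4 full weeks with remainder 5, so 4 more Saturdays after the first → 5.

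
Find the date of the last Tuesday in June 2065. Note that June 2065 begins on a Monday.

June 2065 begins on a Monday, so the first Tuesday is June 2 (1 day later).
June 2065 has 30 days. Adding weeks: 2, 9, 16, 23, 30 — the last one ≤ 30 is the 30th.

2065-06-30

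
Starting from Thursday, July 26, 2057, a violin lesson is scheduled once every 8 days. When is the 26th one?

The 26th occurrence is 25 intervals after the first: 25 × 8 = 200 days after July 26, 2057.
July has 31 days — 5 days to the end of July leaves 195.
August has 31 days (164 left).
September has 30 days (134 left).
October has 31 days (103 left).
November has 30 days (73 left).
December has 31 days (42 left).
January has 31 days (11 left).
11 days into February → February 11, 2058.

February 11, 2058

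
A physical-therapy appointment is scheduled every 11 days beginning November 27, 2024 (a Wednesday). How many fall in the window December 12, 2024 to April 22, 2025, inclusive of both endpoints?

12

Occurrences land 11·i days after November 27, 2024 for i = 0, 1, 2, …
December 12, 2024 is 15 days after the start; 15 ÷ 11 = 1 remainder 4; since the remainder is 4, round up to i = 2. First occurrence in the window: #3 on December 19, 2024 (2×11 = 22 days in).
April 22, 2025 is 146 days after the start; 146 ÷ 11 = 13 remainder 3. Last occurrence in the window: #14 on April 19, 2025.
Occurrences #3 through #14: 12 in total.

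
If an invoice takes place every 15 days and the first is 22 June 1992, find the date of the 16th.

2 February 1993

The 16th occurrence is 15 intervals after the first: 15 × 15 = 225 days after 22 June 1992.
June has 30 days — 8 days to the end of June leaves 217.
July has 31 days (186 left).
August has 31 days (155 left).
September has 30 days (125 left).
October has 31 days (94 left).
November has 30 days (64 left).
December has 31 days (33 left).
January has 31 days (2 left).
2 days into February → 2 February 1993.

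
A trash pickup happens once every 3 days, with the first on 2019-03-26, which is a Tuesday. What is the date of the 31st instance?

2019-06-24

The 31st occurrence is 30 intervals after the first: 30 × 3 = 90 days after 2019-03-26.
March has 31 days — 5 days to the end of March leaves 85.
April has 30 days (55 left).
May has 31 days (24 left).
24 days into June → 2019-06-24.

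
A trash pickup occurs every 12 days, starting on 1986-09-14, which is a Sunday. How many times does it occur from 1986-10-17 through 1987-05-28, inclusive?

19

Occurrences land 12·i days after 1986-09-14 for i = 0, 1, 2, …
1986-10-17 is 33 days after the start; 33 ÷ 12 = 2 remainder 9; since the remainder is 9, round up to i = 3. First occurrence in the window: #4 on 1986-10-20 (3×12 = 36 days in).
1987-05-28 is 256 days after the start; 256 ÷ 12 = 21 remainder 4. Last occurrence in the window: #22 on 1987-05-24.
Occurrences #4 through #22: 19 in total.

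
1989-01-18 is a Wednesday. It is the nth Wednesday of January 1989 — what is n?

3rd

Day 18 falls in week ⌈18/7⌉ of the month.
Days 1–7 hold the 1st Wednesday, 8–14 the 2nd, 15–21 the 3rd, 22–28 the 4th, 29–31 the 5th.
18 is in the range for the 3rd.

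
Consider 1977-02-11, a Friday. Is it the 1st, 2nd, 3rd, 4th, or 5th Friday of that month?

Day 11 falls in week ⌈11/7⌉ of the month.
Days 1–7 hold the 1st Friday, 8–14 the 2nd, 15–21 the 3rd, 22–28 the 4th, 29–31 the 5th.
11 is in the range for the 2nd.

2nd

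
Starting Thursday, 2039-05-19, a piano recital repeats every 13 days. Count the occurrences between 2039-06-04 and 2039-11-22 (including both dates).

13

Occurrences land 13·i days after 2039-05-19 for i = 0, 1, 2, …
2039-06-04 is 16 days after the start; 16 ÷ 13 = 1 remainder 3; since the remainder is 3, round up to i = 2. First occurrence in the window: #3 on 2039-06-14 (2×13 = 26 days in).
2039-11-22 is 187 days after the start; 187 ÷ 13 = 14 remainder 5. Last occurrence in the window: #15 on 2039-11-17.
Occurrences #3 through #15: 13 in total.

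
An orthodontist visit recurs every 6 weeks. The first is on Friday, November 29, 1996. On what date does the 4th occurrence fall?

April 4, 1997

The 4th occurrence is 3 intervals after the first: 3 × 42 = 126 days after November 29, 1996.
November has 30 days — 1 day to the end of November leaves 125.
December has 31 days (94 left).
January has 31 days (63 left).
February has 28 days (35 left).
March has 31 days (4 left).
4 days into April → April 4, 1997.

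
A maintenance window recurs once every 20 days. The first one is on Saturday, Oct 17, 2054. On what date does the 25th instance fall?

Feb 9, 2056

The 25th occurrence is 24 intervals after the first: 24 × 20 = 480 days after Oct 17, 2054.
Oct has 31 days — 14 days to the end of Oct leaves 466.
From end of Oct to end of 2054 is 61 days (405 left).
2055 has 365 days (40 left).
Jan has 31 days (9 left).
9 days into Feb → Feb 9, 2056.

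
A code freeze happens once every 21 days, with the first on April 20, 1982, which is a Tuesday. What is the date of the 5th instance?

July 13, 1982

The 5th occurrence is 4 intervals after the first: 4 × 21 = 84 days after April 20, 1982.
April has 30 days — 10 days to the end of April leaves 74.
May has 31 days (43 left).
June has 30 days (13 left).
13 days into July → July 13, 1982.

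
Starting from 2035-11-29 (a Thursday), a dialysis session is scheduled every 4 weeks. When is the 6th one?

2036-04-17

The 6th occurrence is 5 intervals after the first: 5 × 28 = 140 days after 2035-11-29.
November has 30 days — 1 day to the end of November leaves 139.
December has 31 days (108 left).
January has 31 days (77 left).
February has 29 days (48 left).
March has 31 days (17 left).
17 days into April → 2036-04-17.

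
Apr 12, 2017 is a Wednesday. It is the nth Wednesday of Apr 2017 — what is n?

2nd

Day 12 falls in week ⌈12/7⌉ of the month.
Days 1–7 hold the 1st Wednesday, 8–14 the 2nd, 15–21 the 3rd, 22–28 the 4th, 29–31 the 5th.
12 is in the range for the 2nd.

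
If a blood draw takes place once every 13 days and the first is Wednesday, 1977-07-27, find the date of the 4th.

1977-09-04

The 4th occurrence is 3 intervals after the first: 3 × 13 = 39 days after 1977-07-27.
July has 31 days — 4 days to the end of July leaves 35.
August has 31 days (4 left).
4 days into September → 1977-09-04.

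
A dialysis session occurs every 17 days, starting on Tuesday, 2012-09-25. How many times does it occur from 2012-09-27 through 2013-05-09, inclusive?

Occurrences land 17·i days after 2012-09-25 for i = 0, 1, 2, …
2012-09-27 is 2 days after the start; 2 ÷ 17 = 0 remainder 2; since the remainder is 2, round up to i = 1. First occurrence in the window: #2 on 2012-10-12 (1×17 = 17 days in).
2013-05-09 is 226 days after the start; 226 ÷ 17 = 13 remainder 5. Last occurrence in the window: #14 on 2013-05-04.
Occurrences #2 through #14: 13 in total.

13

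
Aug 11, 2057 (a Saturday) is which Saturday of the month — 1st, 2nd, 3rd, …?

Day 11 falls in week ⌈11/7⌉ of the month.
Days 1–7 hold the 1st Saturday, 8–14 the 2nd, 15–21 the 3rd, 22–28 the 4th, 29–31 the 5th.
11 is in the range for the 2nd.

2nd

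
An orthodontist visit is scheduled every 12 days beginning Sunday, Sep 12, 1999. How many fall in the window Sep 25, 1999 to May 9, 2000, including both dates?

19

Occurrences land 12·i days after Sep 12, 1999 for i = 0, 1, 2, …
Sep 25, 1999 is 13 days after the start; 13 ÷ 12 = 1 remainder 1; since the remainder is 1, round up to i = 2. First occurrence in the window: #3 on Oct 6, 1999 (2×12 = 24 days in).
May 9, 2000 is 240 days after the start; 240 ÷ 12 = 20 remainder 0. Last occurrence in the window: #21 on May 9, 2000.
Occurrences #3 through #21: 19 in total.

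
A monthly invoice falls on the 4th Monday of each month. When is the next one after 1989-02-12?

February 1989 starts on a Wednesday; its first Monday is the 6th, so the 4th Monday is the 27th — 1989-02-27.
1989-02-27 is after 1989-02-12, so that is the next one.

1989-02-27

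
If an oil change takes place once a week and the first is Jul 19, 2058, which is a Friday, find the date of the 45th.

The 45th occurrence is 44 intervals after the first: 44 × 7 = 308 days after Jul 19, 2058.
Jul has 31 days — 12 days to the end of Jul leaves 296.
Aug has 31 days (265 left).
Sep has 30 days (235 left).
Oct has 31 days (204 left).
Nov has 30 days (174 left).
Dec has 31 days (143 left).
Jan has 31 days (112 left).
Feb has 28 days (84 left).
Mar has 31 days (53 left).
Apr has 30 days (23 left).
23 days into May → May 23, 2059.

May 23, 2059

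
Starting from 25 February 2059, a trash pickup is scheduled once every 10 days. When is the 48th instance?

The 48th occurrence is 47 intervals after the first: 47 × 10 = 470 days after 25 February 2059.
February has 28 days — 3 days to the end of February leaves 467.
From end of February to end of 2059 is 306 days (161 left).
January has 31 days (130 left).
February has 29 days (101 left).
March has 31 days (70 left).
April has 30 days (40 left).
May has 31 days (9 left).
9 days into June → 9 June 2060.

9 June 2060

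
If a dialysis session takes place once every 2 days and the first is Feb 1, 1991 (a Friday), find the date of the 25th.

The 25th occurrence is 24 intervals after the first: 24 × 2 = 48 days after Feb 1, 1991.
Feb has 28 days — 27 days to the end of Feb leaves 21.
21 days into Mar → Mar 21, 1991.

Mar 21, 1991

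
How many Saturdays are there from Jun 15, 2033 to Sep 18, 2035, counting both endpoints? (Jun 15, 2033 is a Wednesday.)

118

Jun 15, 2033 is a Wednesday; the first Saturday on or after it is Jun 18, 2033 (3 days later).
From Jun 18, 2033 to Sep 18, 2035: 196 + 365 + 261 = 822 days (rest of 2033, 2034, to Sep 18, 2035 in 2035).
822 ÷ 7 = 117 full weeks with remainder 3, so 117 more Saturdays after the first → 118.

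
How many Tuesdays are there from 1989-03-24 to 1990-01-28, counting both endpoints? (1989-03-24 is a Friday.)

1989-03-24 is a Friday; the first Tuesday on or after it is 1989-03-28 (4 days later).
From 1989-03-28 to 1990-01-28: 3 + 30 + 31 + 30 + 31 + 31 + 30 + 31 + 30 + 31 + 28 = 306 days (rest of March, April, May, June, July, August, September, October, November, December, January).
306 ÷ 7 = 43 full weeks with remainder 5, so 43 more Tuesdays after the first → 44.

44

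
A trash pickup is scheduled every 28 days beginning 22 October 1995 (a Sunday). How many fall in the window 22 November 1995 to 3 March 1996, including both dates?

Occurrences land 28·i days after 22 October 1995 for i = 0, 1, 2, …
22 November 1995 is 31 days after the start; 31 ÷ 28 = 1 remainder 3; since the remainder is 3, round up to i = 2. First occurrence in the window: #3 on 17 December 1995 (2×28 = 56 days in).
3 March 1996 is 133 days after the start; 133 ÷ 28 = 4 remainder 21. Last occurrence in the window: #5 on 11 February 1996.
Occurrences #3 through #5: 3 in total.

3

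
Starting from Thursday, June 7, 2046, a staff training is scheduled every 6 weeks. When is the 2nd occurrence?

July 19, 2046

The 2nd occurrence is 1 interval after the first: 1 × 42 = 42 days after June 7, 2046.
June has 30 days — 23 days to the end of June leaves 19.
19 days into July → July 19, 2046.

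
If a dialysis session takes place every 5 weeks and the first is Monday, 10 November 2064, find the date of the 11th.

The 11th occurrence is 10 intervals after the first: 10 × 35 = 350 days after 10 November 2064.
November has 30 days — 20 days to the end of November leaves 330.
December has 31 days (299 left).
January has 31 days (268 left).
February has 28 days (240 left).
March has 31 days (209 left).
April has 30 days (179 left).
May has 31 days (148 left).
June has 30 days (118 left).
July has 31 days (87 left).
August has 31 days (56 left).
September has 30 days (26 left).
26 days into October → 26 October 2065.

26 October 2065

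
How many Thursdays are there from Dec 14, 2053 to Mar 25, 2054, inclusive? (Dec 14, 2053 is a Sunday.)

14

Dec 14, 2053 is a Sunday; the first Thursday on or after it is Dec 18, 2053 (4 days later).
From Dec 18, 2053 to Mar 25, 2054: 13 + 31 + 28 + 25 = 97 days (rest of Dec, Jan, Feb, Mar).
97 ÷ 7 = 13 full weeks with remainder 6, so 13 more Thursdays after the first → 14.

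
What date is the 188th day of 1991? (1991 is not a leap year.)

January has 31 days (188 − 31 = 157 remain).
February has 28 days (157 − 28 = 129 remain).
March has 31 days (129 − 31 = 98 remain).
April has 30 days (98 − 30 = 68 remain).
May has 31 days (68 − 31 = 37 remain).
June has 30 days (37 − 30 = 7 remain).
7 into July → July 7.

July 7, 1991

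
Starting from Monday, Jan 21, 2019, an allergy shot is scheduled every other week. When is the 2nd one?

Feb 4, 2019

The 2nd occurrence is 1 interval after the first: 1 × 14 = 14 days after Jan 21, 2019.
Jan has 31 days — 10 days to the end of Jan leaves 4.
4 days into Feb → Feb 4, 2019.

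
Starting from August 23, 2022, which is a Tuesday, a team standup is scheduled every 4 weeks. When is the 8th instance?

March 7, 2023

The 8th occurrence is 7 intervals after the first: 7 × 28 = 196 days after August 23, 2022.
August has 31 days — 8 days to the end of August leaves 188.
September has 30 days (158 left).
October has 31 days (127 left).
November has 30 days (97 left).
December has 31 days (66 left).
January has 31 days (35 left).
February has 28 days (7 left).
7 days into March → March 7, 2023.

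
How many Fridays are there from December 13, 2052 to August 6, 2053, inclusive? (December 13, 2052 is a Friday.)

December 13, 2052 is a Friday; the first Friday on or after it is December 13, 2052.
From December 13, 2052 to August 6, 2053: 18 + 31 + 28 + 31 + 30 + 31 + 30 + 31 + 6 = 236 days (rest of December, January, February, March, April, May, June, July, August).
236 ÷ 7 = 33 full weeks with remainder 5, so 33 more Fridays after the first → 34.

34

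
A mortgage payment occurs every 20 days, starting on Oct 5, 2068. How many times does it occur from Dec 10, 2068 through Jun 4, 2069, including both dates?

9

Occurrences land 20·i days after Oct 5, 2068 for i = 0, 1, 2, …
Dec 10, 2068 is 66 days after the start; 66 ÷ 20 = 3 remainder 6; since the remainder is 6, round up to i = 4. First occurrence in the window: #5 on Dec 24, 2068 (4×20 = 80 days in).
Jun 4, 2069 is 242 days after the start; 242 ÷ 20 = 12 remainder 2. Last occurrence in the window: #13 on Jun 2, 2069.
Occurrences #5 through #13: 9 in total.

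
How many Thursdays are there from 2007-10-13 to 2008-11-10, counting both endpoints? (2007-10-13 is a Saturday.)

2007-10-13 is a Saturday; the first Thursday on or after it is 2007-10-18 (5 days later).
From 2007-10-18 to 2008-11-10: 74 + 315 = 389 days (rest of 2007, to 2008-11-10 in 2008).
389 ÷ 7 = 55 full weeks with remainder 4, so 55 more Thursdays after the first → 56.

56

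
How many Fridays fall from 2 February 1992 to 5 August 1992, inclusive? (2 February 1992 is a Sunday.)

2 February 1992 is a Sunday; the first Friday on or after it is 7 February 1992 (5 days later).
From 7 February 1992 to 5 August 1992: 22 + 31 + 30 + 31 + 30 + 31 + 5 = 180 days (rest of February, March, April, May, June, July, August).
180 ÷ 7 = 25 full weeks with remainder 5, so 25 more Fridays after the first → 26.

26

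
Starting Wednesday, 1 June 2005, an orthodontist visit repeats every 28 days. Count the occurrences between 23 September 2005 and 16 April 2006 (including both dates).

7

Occurrences land 28·i days after 1 June 2005 for i = 0, 1, 2, …
23 September 2005 is 114 days after the start; 114 ÷ 28 = 4 remainder 2; since the remainder is 2, round up to i = 5. First occurrence in the window: #6 on 19 October 2005 (5×28 = 140 days in).
16 April 2006 is 319 days after the start; 319 ÷ 28 = 11 remainder 11. Last occurrence in the window: #12 on 5 April 2006.
Occurrences #6 through #12: 7 in total.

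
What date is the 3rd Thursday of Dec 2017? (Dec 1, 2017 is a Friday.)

Dec 21, 2017

Dec 2017 begins on a Friday, so the first Thursday is Dec 7 (6 days later).
The 3rd Thursday is 2 weeks later: 7 + 14 = 21.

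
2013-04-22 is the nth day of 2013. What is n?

112

Days in months before April: 31 + 28 + 31 = 90.
Plus 22 days into April → day 112.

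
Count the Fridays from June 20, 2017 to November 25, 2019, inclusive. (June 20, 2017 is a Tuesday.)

June 20, 2017 is a Tuesday; the first Friday on or after it is June 23, 2017 (3 days later).
From June 23, 2017 to November 25, 2019: 191 + 365 + 329 = 885 days (rest of 2017, 2018, to November 25, 2019 in 2019).
885 ÷ 7 = 126 full weeks with remainder 3, so 126 more Fridays after the first → 127.

127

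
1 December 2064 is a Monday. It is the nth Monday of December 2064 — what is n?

Day 1 falls in week ⌈1/7⌉ of the month.
Days 1–7 hold the 1st Monday, 8–14 the 2nd, 15–21 the 3rd, 22–28 the 4th, 29–31 the 5th.
1 is in the range for the 1st.

1st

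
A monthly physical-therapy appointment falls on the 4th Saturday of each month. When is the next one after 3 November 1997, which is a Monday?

November 1997 starts on a Saturday; its first Saturday is the 1st, so the 4th Saturday is the 22nd — 22 November 1997.
22 November 1997 is after 3 November 1997, so that is the next one.

22 November 1997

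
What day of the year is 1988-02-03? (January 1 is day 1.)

Days in months before February: 31 = 31.
Plus 3 days into February → day 34.

34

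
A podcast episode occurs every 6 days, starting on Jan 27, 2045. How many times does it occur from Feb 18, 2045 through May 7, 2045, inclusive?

13

Occurrences land 6·i days after Jan 27, 2045 for i = 0, 1, 2, …
Feb 18, 2045 is 22 days after the start; 22 ÷ 6 = 3 remainder 4; since the remainder is 4, round up to i = 4. First occurrence in the window: #5 on Feb 20, 2045 (4×6 = 24 days in).
May 7, 2045 is 100 days after the start; 100 ÷ 6 = 16 remainder 4. Last occurrence in the window: #17 on May 3, 2045.
Occurrences #5 through #17: 13 in total.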